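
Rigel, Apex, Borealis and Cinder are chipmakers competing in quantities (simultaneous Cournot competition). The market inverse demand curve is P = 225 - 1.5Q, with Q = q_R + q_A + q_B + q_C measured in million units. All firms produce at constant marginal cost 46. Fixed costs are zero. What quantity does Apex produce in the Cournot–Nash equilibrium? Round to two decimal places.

23.87

A representative firm's profit is π_i = q_i(225 - 1.5Q) - 46q_i.
Setting ∂π_i/∂q_i = 0 with rivals' quantities fixed: 179 - 3q_i - (3/2)·Σ_{j≠i} q_j = 0.
With identical firms every q_j equals q_i, so Σ_{j≠i} q_j = 3q_i and 179 = (15/2)q_i, giving q_i = 358/15.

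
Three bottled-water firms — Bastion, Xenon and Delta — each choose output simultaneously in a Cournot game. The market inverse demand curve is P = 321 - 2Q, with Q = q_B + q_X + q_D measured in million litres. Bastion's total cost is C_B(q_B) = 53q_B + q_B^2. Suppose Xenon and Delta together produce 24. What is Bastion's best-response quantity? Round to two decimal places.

With rivals' combined output fixed at 24, Bastion's profit is π_B = (321 - 2·24 - 2q_B)q_B - (53q_B + q_B²) = (273 - 2q_B)q_B - (53q_B + q_B²).
∂π_B/∂q_B = 220 - 6q_B = 0, so q_B = 110/3.

36.67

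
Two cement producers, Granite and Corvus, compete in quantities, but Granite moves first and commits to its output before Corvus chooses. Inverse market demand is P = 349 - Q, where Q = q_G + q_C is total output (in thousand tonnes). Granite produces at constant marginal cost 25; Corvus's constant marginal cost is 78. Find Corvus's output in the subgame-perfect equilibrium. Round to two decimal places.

41.25

Solve by backward induction. Given q_G, the follower Corvus maximises π_C = (349 - q_G - q_C)q_C - 78q_C.
Follower FOC: 271 - q_G - 2q_C = 0, so q_C(q_G) = (271 - q_G)/2.
The leader anticipates this reaction. Substituting into P = 349 - Q gives P = 427/2 - (1/2)q_G, so π_G = (427/2 - (1/2)q_G)q_G - 25q_G.
Leader FOC: 377/2 - q_G = 0, so q_G = 377/2.
Then q_C = (271 - 377/2)/2 = 165/4.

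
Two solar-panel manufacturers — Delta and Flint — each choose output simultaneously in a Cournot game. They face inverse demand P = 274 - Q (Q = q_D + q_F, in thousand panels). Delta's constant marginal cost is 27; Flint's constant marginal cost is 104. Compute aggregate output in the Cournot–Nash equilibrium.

139

Delta's profit: π_D = (274 - Q)q_D - (27q_D). Setting ∂π_D/∂q_D = 0: 247 - 2q_D - (q_F) = 0.
Flint's profit: π_F = (274 - Q)q_F - (104q_F). Setting ∂π_F/∂q_F = 0: 170 - 2q_F - (q_D) = 0.
Best responses: q_D = (247 - q_F)/2, q_F = (170 - q_D)/2.
Substituting one into the other gives q_D = 108 and q_F = 31.
Total output Q = 108 + 31 = 139.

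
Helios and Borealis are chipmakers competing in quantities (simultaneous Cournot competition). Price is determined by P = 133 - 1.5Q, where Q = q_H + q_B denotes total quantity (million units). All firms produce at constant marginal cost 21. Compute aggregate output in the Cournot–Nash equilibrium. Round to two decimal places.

Each firm earns π_i = (133 - 1.5Q)q_i - 21q_i.
First-order condition (treating rivals' output as given): 112 - 3q_i - (3/2)q_j = 0.
With identical firms every q_j equals q_i, so q_j = q_i and 112 = (9/2)q_i, giving q_i = 224/9.
Total output Q = 224/9 + 224/9 = 448/9.

49.78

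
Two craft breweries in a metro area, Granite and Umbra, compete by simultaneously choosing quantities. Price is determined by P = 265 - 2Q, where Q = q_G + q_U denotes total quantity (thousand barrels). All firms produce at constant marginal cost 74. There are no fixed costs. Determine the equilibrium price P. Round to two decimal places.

A representative firm's profit is π_i = q_i(265 - 2Q) - 74q_i.
First-order condition (treating rivals' output as given): 191 - 4q_i - 2q_j = 0.
By symmetry each firm produces the same amount; substituting q_j = q_i yields q_i = 191/6.
Total output Q = 191/3, so price P = 265 - 2·(191/3) = 413/3.

137.67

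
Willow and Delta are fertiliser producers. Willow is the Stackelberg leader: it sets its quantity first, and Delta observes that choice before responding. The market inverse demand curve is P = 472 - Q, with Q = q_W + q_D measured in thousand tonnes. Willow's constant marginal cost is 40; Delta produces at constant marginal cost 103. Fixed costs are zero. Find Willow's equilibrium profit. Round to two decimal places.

The follower Delta best-responds to any q_W: π_D = (472 - Q)q_D - 103q_D.
Follower FOC: 369 - q_W - 2q_D = 0, so q_D(q_W) = (369 - q_W)/2.
The leader anticipates this reaction. Substituting into P = 472 - Q gives P = 575/2 - (1/2)q_W, so π_W = (575/2 - (1/2)q_W)q_W - 40q_W.
The leader's first-order condition 495/2 - q_W = 0 yields q_W = 495/2.
Then q_D = (369 - 495/2)/2 = 243/4.
Price P = 472 - 1233/4 = 655/4.
Willow's profit: (655/4 - 40)·(495/2) = 30628.1250.

30628.13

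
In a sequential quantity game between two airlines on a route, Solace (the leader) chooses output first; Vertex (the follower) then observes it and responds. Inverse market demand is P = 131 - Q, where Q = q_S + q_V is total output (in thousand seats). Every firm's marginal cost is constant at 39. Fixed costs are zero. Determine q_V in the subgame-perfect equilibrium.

Solve by backward induction. Given q_S, the follower Vertex maximises π_V = (131 - q_S - q_V)q_V - 39q_V.
Follower FOC: 92 - q_S - 2q_V = 0, so q_V(q_S) = (92 - q_S)/2.
Solace substitutes q_V(q_S) into its own profit: π_S = q_S(131 - q_S - (92 - q_S)/2) - 39q_S = (85 - (1/2)q_S)q_S - 39q_S.
Maximising: ∂π_S/∂q_S = 46 - q_S = 0, giving q_S = 46.
Then q_V = (92 - 46)/2 = 23.

23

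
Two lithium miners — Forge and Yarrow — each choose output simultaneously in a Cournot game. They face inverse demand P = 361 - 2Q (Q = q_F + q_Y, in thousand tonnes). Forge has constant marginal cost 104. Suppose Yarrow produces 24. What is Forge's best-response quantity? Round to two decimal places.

52.25

With the rival's output fixed at 24, Forge's profit is π_F = (361 - 2·24 - 2q_F)q_F - (104q_F) = (313 - 2q_F)q_F - (104q_F).
∂π_F/∂q_F = 209 - 4q_F = 0, so q_F = 209/4.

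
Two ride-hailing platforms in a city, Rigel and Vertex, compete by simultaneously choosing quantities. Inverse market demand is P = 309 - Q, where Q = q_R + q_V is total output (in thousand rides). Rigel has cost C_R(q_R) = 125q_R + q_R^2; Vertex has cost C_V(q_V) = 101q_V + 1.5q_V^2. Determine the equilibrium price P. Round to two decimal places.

237.42

Rigel's profit: π_R = (309 - Q)q_R - (125q_R + q_R²). Setting ∂π_R/∂q_R = 0: 184 - 4q_R - (q_V) = 0.
Vertex's profit: π_V = (309 - Q)q_V - (101q_V + (3/2)q_V²). Setting ∂π_V/∂q_V = 0: 208 - 5q_V - (q_R) = 0.
So q_R = (184 - q_V)/4 and q_V = (208 - q_R)/5.
Solving the pair: q_R = 712/19, q_V = 648/19.
Total output Q = 1360/19, so price P = 309 - 1360/19 = 237.4211.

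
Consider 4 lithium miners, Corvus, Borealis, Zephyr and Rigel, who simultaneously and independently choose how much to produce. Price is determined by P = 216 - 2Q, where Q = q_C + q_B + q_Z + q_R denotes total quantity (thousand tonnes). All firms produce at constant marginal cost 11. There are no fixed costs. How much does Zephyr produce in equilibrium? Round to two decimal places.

Each firm earns π_i = (216 - 2Q)q_i - 11q_i.
Setting ∂π_i/∂q_i = 0 with rivals' quantities fixed: 205 - 4q_i - 2·Σ_{j≠i} q_j = 0.
By symmetry each firm produces the same amount; substituting Σ_{j≠i} q_j = 3q_i yields q_i = 205/10 = 41/2.

20.50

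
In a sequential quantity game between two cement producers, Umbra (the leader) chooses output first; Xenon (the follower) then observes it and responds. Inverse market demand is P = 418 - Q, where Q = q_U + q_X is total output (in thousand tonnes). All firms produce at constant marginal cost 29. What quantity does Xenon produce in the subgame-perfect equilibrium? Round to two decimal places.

97.25

Solve by backward induction. Given q_U, the follower Xenon maximises π_X = (418 - q_U - q_X)q_X - 29q_X.
Setting the follower's marginal profit to zero, 389 - q_U - 2q_X = 0, i.e. q_X = (389 - q_U)/2.
The leader anticipates this reaction. Substituting into P = 418 - Q gives P = 447/2 - (1/2)q_U, so π_U = (447/2 - (1/2)q_U)q_U - 29q_U.
Maximising: ∂π_U/∂q_U = 389/2 - q_U = 0, giving q_U = 389/2.
Then q_X = (389 - 389/2)/2 = 389/4.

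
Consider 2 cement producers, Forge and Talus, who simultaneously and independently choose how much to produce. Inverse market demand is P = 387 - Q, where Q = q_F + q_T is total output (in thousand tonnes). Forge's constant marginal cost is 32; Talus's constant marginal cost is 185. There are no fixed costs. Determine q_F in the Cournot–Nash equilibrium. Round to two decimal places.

Forge's profit: π_F = (387 - Q)q_F - (32q_F). Setting ∂π_F/∂q_F = 0: 355 - 2q_F - (q_T) = 0.
Talus's first-order condition: 202 - 2q_T - (q_F) = 0.
Rearranging gives the reaction functions q_F = (355 - q_T)/2 and q_T = (202 - q_F)/2.
Solving the pair: q_F = 508/3, q_T = 49/3.

169.33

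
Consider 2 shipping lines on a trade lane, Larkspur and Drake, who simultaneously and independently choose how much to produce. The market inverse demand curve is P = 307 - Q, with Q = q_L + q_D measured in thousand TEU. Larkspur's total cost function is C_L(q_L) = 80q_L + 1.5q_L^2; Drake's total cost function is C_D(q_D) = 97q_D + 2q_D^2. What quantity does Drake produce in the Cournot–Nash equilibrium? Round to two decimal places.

28.38

Larkspur's profit: π_L = (307 - Q)q_L - (80q_L + (3/2)q_L²). Setting ∂π_L/∂q_L = 0: 227 - 5q_L - (q_D) = 0.
Drake's first-order condition: 210 - 6q_D - (q_L) = 0.
So q_L = (227 - q_D)/5 and q_D = (210 - q_L)/6.
Solving the pair: q_L = 1152/29, q_D = 823/29.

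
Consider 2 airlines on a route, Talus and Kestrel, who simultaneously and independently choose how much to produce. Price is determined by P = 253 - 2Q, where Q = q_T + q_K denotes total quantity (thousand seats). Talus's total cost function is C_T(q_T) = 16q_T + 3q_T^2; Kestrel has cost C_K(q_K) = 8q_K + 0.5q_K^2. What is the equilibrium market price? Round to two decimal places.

136.87

Talus's profit: π_T = (253 - 2Q)q_T - (16q_T + 3q_T²). Setting ∂π_T/∂q_T = 0: 237 - 10q_T - 2(q_K) = 0.
Kestrel's first-order condition: 245 - 5q_K - 2(q_T) = 0.
So q_T = (237 - 2q_K)/10 and q_K = (245 - 2q_T)/5.
Substituting one into the other gives q_T = 695/46 and q_K = 988/23.
Total output Q = 58.0652, so price P = 253 - 2·58.0652 = 136.8696.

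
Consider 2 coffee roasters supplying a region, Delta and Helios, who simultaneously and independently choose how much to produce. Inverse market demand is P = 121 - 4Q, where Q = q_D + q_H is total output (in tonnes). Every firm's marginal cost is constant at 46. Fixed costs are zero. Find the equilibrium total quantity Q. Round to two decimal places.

A representative firm's profit is π_i = q_i(121 - 4Q) - 46q_i.
First-order condition (treating rivals' output as given): 75 - 8q_i - 4q_j = 0.
With identical firms every q_j equals q_i, so q_j = q_i and 75 = 12q_i, giving q_i = 25/4.
Total output Q = 25/4 + 25/4 = 25/2.

12.50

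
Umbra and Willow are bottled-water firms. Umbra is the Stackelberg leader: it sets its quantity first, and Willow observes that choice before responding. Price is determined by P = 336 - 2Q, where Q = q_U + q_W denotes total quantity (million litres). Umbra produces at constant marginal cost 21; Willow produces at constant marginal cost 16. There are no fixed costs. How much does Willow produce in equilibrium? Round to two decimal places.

Solve by backward induction. Given q_U, the follower Willow maximises π_W = (336 - 2q_U - 2q_W)q_W - 16q_W.
Follower FOC: 320 - 2q_U - 4q_W = 0, so q_W(q_U) = (320 - 2q_U)/4.
Umbra substitutes q_W(q_U) into its own profit: π_U = q_U(336 - 2q_U - (320 - 2q_U)/2) - 21q_U = (176 - q_U)q_U - 21q_U.
Leader FOC: 155 - 2q_U = 0, so q_U = 155/2.
Then q_W = (320 - 2·(155/2))/4 = 165/4.

41.25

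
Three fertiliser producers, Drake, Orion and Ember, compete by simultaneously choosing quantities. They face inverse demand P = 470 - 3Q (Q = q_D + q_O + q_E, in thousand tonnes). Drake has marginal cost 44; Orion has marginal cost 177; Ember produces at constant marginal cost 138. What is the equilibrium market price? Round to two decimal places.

Drake's profit: π_D = (470 - 3Q)q_D - (44q_D). Setting ∂π_D/∂q_D = 0: 426 - 6q_D - 3(q_O + q_E) = 0.
Orion's profit: π_O = (470 - 3Q)q_O - (177q_O). Setting ∂π_O/∂q_O = 0: 293 - 6q_O - 3(q_D + q_E) = 0.
Ember's profit: π_E = (470 - 3Q)q_E - (138q_E). Setting ∂π_E/∂q_E = 0: 332 - 6q_E - 3(q_D + q_O) = 0.
Adding the 3 first-order conditions: 1051 − 12Q = 0, so Q = 1051/12.
Back-substituting: q_D = (426 − 1051/4)/3 = 653/12, q_O = (293 − 1051/4)/3 = 121/12, q_E = (332 − 1051/4)/3 = 277/12.
Total output Q = 1051/12, so price P = 470 - 3·(1051/12) = 829/4.

207.25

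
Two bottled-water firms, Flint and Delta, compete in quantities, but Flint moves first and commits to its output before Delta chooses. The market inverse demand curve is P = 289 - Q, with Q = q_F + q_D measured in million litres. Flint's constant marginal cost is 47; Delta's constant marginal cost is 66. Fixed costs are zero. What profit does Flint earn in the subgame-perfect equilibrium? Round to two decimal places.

8515.13

The follower Delta best-responds to any q_F: π_D = (289 - Q)q_D - 66q_D.
∂π_D/∂q_D = 223 - q_F - 2q_D = 0 gives the reaction function q_D = (223 - q_F)/2.
Flint substitutes q_D(q_F) into its own profit: π_F = q_F(289 - q_F - (223 - q_F)/2) - 47q_F = (355/2 - (1/2)q_F)q_F - 47q_F.
Leader FOC: 261/2 - q_F = 0, so q_F = 261/2.
Then q_D = (223 - 261/2)/2 = 185/4.
Price P = 289 - 707/4 = 449/4.
Flint's profit: (449/4 - 47)·(261/2) = 8515.1250.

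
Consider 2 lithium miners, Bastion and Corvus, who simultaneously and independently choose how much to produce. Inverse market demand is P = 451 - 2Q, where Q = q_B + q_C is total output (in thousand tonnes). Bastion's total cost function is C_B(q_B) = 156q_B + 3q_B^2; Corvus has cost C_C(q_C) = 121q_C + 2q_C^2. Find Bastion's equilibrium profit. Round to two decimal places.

2501.73

Bastion's profit: π_B = (451 - 2Q)q_B - (156q_B + 3q_B²). Setting ∂π_B/∂q_B = 0: 295 - 10q_B - 2(q_C) = 0.
Corvus's first-order condition: 330 - 8q_C - 2(q_B) = 0.
So q_B = (295 - 2q_C)/10 and q_C = (330 - 2q_B)/8.
Solving the pair: q_B = 425/19, q_C = 1355/38.
Price P = 451 - 2·58.0263 = 334.9474.
Bastion's profit: 334.9474·(425/19) - 156·(425/19) - 3(425/19)² = 2501.7313.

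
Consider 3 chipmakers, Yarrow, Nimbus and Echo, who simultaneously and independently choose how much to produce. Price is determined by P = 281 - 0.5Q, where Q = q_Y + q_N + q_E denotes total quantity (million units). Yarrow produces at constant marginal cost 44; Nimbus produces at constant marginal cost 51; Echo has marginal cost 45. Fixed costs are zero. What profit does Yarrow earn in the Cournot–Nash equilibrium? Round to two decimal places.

7503.13

Yarrow's profit: π_Y = (281 - 0.5Q)q_Y - (44q_Y). Setting ∂π_Y/∂q_Y = 0: 237 - q_Y - (1/2)(q_N + q_E) = 0.
Nimbus's first-order condition: 230 - q_N - (1/2)(q_Y + q_E) = 0.
Echo's profit: π_E = (281 - 0.5Q)q_E - (45q_E). Setting ∂π_E/∂q_E = 0: 236 - q_E - (1/2)(q_Y + q_N) = 0.
Adding the 3 conditions: 703 − Q − Q = 0, i.e. Q = 703/2.
Back-substituting: q_Y = (237 − 703/4)/(1/2) = 245/2, q_N = (230 − 703/4)/(1/2) = 217/2, q_E = (236 − 703/4)/(1/2) = 241/2.
Price P = 281 - (1/2)·(703/2) = 421/4.
Yarrow's profit: (421/4 - 44)·(245/2) = 7503.1250.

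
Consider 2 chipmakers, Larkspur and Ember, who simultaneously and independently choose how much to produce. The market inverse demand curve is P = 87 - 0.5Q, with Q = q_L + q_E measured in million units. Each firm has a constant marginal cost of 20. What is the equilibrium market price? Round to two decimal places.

42.33

A representative firm's profit is π_i = q_i(87 - 0.5Q) - 20q_i.
First-order condition (treating rivals' output as given): 67 - q_i - (1/2)q_j = 0.
With identical firms every q_j equals q_i, so q_j = q_i and 67 = (3/2)q_i, giving q_i = 134/3.
Total output Q = 268/3, so price P = 87 - (1/2)·(268/3) = 127/3.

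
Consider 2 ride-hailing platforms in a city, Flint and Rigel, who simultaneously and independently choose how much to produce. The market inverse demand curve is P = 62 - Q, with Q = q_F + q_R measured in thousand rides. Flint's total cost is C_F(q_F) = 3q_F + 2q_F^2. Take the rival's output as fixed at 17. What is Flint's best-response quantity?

7

With the rival's output fixed at 17, Flint's profit is π_F = (62 - 17 - q_F)q_F - (3q_F + 2q_F²) = (45 - q_F)q_F - (3q_F + 2q_F²).
∂π_F/∂q_F = 42 - 6q_F = 0, so q_F = 7.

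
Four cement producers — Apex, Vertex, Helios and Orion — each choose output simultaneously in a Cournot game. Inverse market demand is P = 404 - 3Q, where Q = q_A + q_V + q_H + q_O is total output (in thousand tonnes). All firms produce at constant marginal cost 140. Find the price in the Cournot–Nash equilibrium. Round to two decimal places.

192.80

Each firm earns π_i = (404 - 3Q)q_i - 140q_i.
Setting ∂π_i/∂q_i = 0 with rivals' quantities fixed: 264 - 6q_i - 3·Σ_{j≠i} q_j = 0.
With identical firms every q_j equals q_i, so Σ_{j≠i} q_j = 3q_i and 264 = 15q_i, giving q_i = 88/5.
Total output Q = 352/5, so price P = 404 - 3·(352/5) = 964/5.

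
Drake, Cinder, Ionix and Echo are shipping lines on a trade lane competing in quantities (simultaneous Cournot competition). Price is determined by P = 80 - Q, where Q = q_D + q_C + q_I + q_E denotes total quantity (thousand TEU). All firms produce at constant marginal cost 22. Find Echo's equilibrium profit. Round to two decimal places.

134.56

A representative firm's profit is π_i = q_i(80 - Q) - 22q_i.
Setting ∂π_i/∂q_i = 0 with rivals' quantities fixed: 58 - 2q_i - Σ_{j≠i} q_j = 0.
By symmetry each firm produces the same amount; substituting Σ_{j≠i} q_j = 3q_i yields q_i = 58/5.
Price P = 80 - 232/5 = 168/5.
Echo's profit: (168/5 - 22)·(58/5) = 134.5600.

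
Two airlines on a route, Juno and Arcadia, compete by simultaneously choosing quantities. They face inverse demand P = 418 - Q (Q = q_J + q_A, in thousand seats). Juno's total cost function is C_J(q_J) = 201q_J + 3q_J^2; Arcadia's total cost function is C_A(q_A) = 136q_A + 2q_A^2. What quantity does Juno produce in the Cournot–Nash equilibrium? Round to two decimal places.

21.70

Juno's profit: π_J = (418 - Q)q_J - (201q_J + 3q_J²). Setting ∂π_J/∂q_J = 0: 217 - 8q_J - (q_A) = 0.
Arcadia's profit: π_A = (418 - Q)q_A - (136q_A + 2q_A²). Setting ∂π_A/∂q_A = 0: 282 - 6q_A - (q_J) = 0.
Rearranging gives the reaction functions q_J = (217 - q_A)/8 and q_A = (282 - q_J)/6.
Substituting one into the other gives q_J = 1020/47 and q_A = 43.3830.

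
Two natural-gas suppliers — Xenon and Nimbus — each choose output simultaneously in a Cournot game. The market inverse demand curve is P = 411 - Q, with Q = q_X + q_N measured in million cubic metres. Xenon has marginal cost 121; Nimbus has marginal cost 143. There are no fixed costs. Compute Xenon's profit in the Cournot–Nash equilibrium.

10816

Xenon's profit: π_X = (411 - Q)q_X - (121q_X). Setting ∂π_X/∂q_X = 0: 290 - 2q_X - (q_N) = 0.
Nimbus's profit: π_N = (411 - Q)q_N - (143q_N). Setting ∂π_N/∂q_N = 0: 268 - 2q_N - (q_X) = 0.
So q_X = (290 - q_N)/2 and q_N = (268 - q_X)/2.
Solving the pair: q_X = 104, q_N = 82.
Price P = 411 - 186 = 225.
Xenon's profit: (225 - 121)·104 = 10816.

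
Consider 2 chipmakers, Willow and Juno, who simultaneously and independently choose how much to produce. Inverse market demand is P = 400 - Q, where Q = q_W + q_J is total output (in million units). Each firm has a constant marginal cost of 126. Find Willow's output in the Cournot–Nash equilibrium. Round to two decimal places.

Each firm earns π_i = (400 - Q)q_i - 126q_i.
First-order condition (treating rivals' output as given): 274 - 2q_i - q_j = 0.
By symmetry each firm produces the same amount; substituting q_j = q_i yields q_i = 274/3.

91.33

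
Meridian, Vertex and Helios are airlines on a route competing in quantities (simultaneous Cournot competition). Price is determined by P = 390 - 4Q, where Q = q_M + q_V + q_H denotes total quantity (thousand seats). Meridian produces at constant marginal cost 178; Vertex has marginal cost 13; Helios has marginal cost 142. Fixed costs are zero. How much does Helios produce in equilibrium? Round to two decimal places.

9.69

Meridian's profit: π_M = (390 - 4Q)q_M - (178q_M). Setting ∂π_M/∂q_M = 0: 212 - 8q_M - 4(q_V + q_H) = 0.
Vertex's profit: π_V = (390 - 4Q)q_V - (13q_V). Setting ∂π_V/∂q_V = 0: 377 - 8q_V - 4(q_M + q_H) = 0.
Helios's first-order condition: 248 - 8q_H - 4(q_M + q_V) = 0.
Adding the 3 first-order conditions: 837 − 16Q = 0, so Q = 837/16.
Back-substituting: q_M = (212 − 837/4)/4 = 11/16, q_V = (377 − 837/4)/4 = 671/16, q_H = (248 − 837/4)/4 = 155/16.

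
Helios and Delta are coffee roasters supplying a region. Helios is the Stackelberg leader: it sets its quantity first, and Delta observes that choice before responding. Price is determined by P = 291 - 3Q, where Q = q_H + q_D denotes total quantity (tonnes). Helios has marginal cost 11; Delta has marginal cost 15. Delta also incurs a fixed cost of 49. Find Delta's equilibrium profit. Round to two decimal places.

The follower Delta best-responds to any q_H: π_D = (291 - 3Q)q_D - 15q_D.
∂π_D/∂q_D = 276 - 3q_H - 6q_D = 0 gives the reaction function q_D = (276 - 3q_H)/6.
The leader anticipates this reaction. Substituting into P = 291 - 3Q gives P = 153 - (3/2)q_H, so π_H = (153 - (3/2)q_H)q_H - 11q_H.
Leader FOC: 142 - 3q_H = 0, so q_H = 142/3.
Then q_D = (276 - 3·(142/3))/6 = 67/3.
Price P = 291 - 3·(209/3) = 82.
Delta's profit: (82 - 15)·(67/3) - 49 = 1447.3333.

1447.33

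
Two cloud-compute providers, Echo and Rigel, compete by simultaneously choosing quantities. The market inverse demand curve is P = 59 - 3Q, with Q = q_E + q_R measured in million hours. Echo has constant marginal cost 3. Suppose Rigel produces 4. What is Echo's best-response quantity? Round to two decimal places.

7.33

With the rival's output fixed at 4, Echo's profit is π_E = (59 - 3·4 - 3q_E)q_E - (3q_E) = (47 - 3q_E)q_E - (3q_E).
∂π_E/∂q_E = 44 - 6q_E = 0, so q_E = 22/3.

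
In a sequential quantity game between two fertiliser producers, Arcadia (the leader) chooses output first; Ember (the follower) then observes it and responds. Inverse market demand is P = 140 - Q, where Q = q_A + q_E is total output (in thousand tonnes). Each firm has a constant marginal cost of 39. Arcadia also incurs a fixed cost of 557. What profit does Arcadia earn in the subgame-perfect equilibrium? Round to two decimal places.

Solve by backward induction. Given q_A, the follower Ember maximises π_E = (140 - q_A - q_E)q_E - 39q_E.
Setting the follower's marginal profit to zero, 101 - q_A - 2q_E = 0, i.e. q_E = (101 - q_A)/2.
The leader anticipates this reaction. Substituting into P = 140 - Q gives P = 179/2 - (1/2)q_A, so π_A = (179/2 - (1/2)q_A)q_A - 39q_A.
Maximising: ∂π_A/∂q_A = 101/2 - q_A = 0, giving q_A = 101/2.
Then q_E = (101 - 101/2)/2 = 101/4.
Price P = 140 - 303/4 = 257/4.
Arcadia's profit: (257/4 - 39)·(101/2) - 557 = 718.1250.

718.13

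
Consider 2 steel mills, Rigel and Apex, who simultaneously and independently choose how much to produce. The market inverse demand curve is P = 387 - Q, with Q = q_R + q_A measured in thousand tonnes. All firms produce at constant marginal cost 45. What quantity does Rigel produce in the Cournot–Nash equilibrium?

Each firm earns π_i = (387 - Q)q_i - 45q_i.
Setting ∂π_i/∂q_i = 0 with rivals' quantities fixed: 342 - 2q_i - q_j = 0.
By symmetry each firm produces the same amount; substituting q_j = q_i yields q_i = 342/3 = 114.

114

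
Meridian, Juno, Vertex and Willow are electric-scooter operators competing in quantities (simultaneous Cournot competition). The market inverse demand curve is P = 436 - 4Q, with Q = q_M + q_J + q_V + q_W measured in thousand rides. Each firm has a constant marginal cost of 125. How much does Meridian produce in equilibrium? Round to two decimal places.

A representative firm's profit is π_i = q_i(436 - 4Q) - 125q_i.
Setting ∂π_i/∂q_i = 0 with rivals' quantities fixed: 311 - 8q_i - 4·Σ_{j≠i} q_j = 0.
By symmetry each firm produces the same amount; substituting Σ_{j≠i} q_j = 3q_i yields q_i = 311/20.

15.55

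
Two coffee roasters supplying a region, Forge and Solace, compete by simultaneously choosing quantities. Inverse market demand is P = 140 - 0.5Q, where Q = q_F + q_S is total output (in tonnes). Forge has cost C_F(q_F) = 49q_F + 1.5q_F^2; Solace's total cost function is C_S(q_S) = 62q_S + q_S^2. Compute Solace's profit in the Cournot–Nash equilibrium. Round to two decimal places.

Forge's profit: π_F = (140 - 0.5Q)q_F - (49q_F + (3/2)q_F²). Setting ∂π_F/∂q_F = 0: 91 - 4q_F - (1/2)(q_S) = 0.
Solace's first-order condition: 78 - 3q_S - (1/2)(q_F) = 0.
Best responses: q_F = (91 - (1/2)q_S)/4, q_S = (78 - (1/2)q_F)/3.
Substituting one into the other gives q_F = 936/47 and q_S = 1066/47.
Price P = 140 - (1/2)·42.5957 = 118.7021.
Solace's profit: 118.7021·(1066/47) - 62·(1066/47) - (1066/47)² = 771.6315.

771.63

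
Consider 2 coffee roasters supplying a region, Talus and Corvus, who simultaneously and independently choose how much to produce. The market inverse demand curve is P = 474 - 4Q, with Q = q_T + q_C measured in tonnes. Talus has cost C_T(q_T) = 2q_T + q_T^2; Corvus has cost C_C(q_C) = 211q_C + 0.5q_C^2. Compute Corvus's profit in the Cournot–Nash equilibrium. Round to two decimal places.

Talus's profit: π_T = (474 - 4Q)q_T - (2q_T + q_T²). Setting ∂π_T/∂q_T = 0: 472 - 10q_T - 4(q_C) = 0.
Corvus's profit: π_C = (474 - 4Q)q_C - (211q_C + (1/2)q_C²). Setting ∂π_C/∂q_C = 0: 263 - 9q_C - 4(q_T) = 0.
Rearranging gives the reaction functions q_T = (472 - 4q_C)/10 and q_C = (263 - 4q_T)/9.
Solving the pair: q_T = 1598/37, q_C = 371/37.
Price P = 474 - 4·(1969/37) = 261.1351.
Corvus's profit: 261.1351·(371/37) - 211·(371/37) - (1/2)(371/37)² = 452.4357.

452.44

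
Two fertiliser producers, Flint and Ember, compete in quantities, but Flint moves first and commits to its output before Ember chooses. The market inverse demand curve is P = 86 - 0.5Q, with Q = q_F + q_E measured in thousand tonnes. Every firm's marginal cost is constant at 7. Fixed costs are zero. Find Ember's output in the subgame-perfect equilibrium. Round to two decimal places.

Solve by backward induction. Given q_F, the follower Ember maximises π_E = (86 - (1/2)q_F - (1/2)q_E)q_E - 7q_E.
∂π_E/∂q_E = 79 - (1/2)q_F - q_E = 0 gives the reaction function q_E = (79 - (1/2)q_F).
The leader anticipates this reaction. Substituting into P = 86 - 0.5Q gives P = 93/2 - (1/4)q_F, so π_F = (93/2 - (1/4)q_F)q_F - 7q_F.
Maximising: ∂π_F/∂q_F = 79/2 - (1/2)q_F = 0, giving q_F = 79.
Then q_E = (79 - (1/2)·79) = 79/2.

39.50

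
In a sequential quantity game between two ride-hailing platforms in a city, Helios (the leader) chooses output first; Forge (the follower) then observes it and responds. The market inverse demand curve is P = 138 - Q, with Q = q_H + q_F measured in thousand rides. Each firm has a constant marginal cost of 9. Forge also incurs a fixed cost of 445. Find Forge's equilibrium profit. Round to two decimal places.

595.06

Solve by backward induction. Given q_H, the follower Forge maximises π_F = (138 - q_H - q_F)q_F - 9q_F.
Setting the follower's marginal profit to zero, 129 - q_H - 2q_F = 0, i.e. q_F = (129 - q_H)/2.
Helios substitutes q_F(q_H) into its own profit: π_H = q_H(138 - q_H - (129 - q_H)/2) - 9q_H = (147/2 - (1/2)q_H)q_H - 9q_H.
Leader FOC: 129/2 - q_H = 0, so q_H = 129/2.
Then q_F = (129 - 129/2)/2 = 129/4.
Price P = 138 - 387/4 = 165/4.
Forge's profit: (165/4 - 9)·(129/4) - 445 = 595.0625.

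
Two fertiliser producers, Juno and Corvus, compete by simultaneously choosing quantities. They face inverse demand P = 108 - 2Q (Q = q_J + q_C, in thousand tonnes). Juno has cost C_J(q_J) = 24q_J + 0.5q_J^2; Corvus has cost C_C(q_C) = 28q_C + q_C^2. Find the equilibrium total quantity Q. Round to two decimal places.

22.15

Juno's profit: π_J = (108 - 2Q)q_J - (24q_J + (1/2)q_J²). Setting ∂π_J/∂q_J = 0: 84 - 5q_J - 2(q_C) = 0.
Corvus's first-order condition: 80 - 6q_C - 2(q_J) = 0.
So q_J = (84 - 2q_C)/5 and q_C = (80 - 2q_J)/6.
Solving the pair: q_J = 172/13, q_C = 116/13.
Total output Q = 172/13 + 116/13 = 288/13.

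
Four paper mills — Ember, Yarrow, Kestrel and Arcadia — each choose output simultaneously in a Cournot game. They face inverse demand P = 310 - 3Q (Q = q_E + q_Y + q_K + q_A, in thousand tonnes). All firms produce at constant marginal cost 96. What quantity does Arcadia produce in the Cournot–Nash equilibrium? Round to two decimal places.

A representative firm's profit is π_i = q_i(310 - 3Q) - 96q_i.
First-order condition (treating rivals' output as given): 214 - 6q_i - 3·Σ_{j≠i} q_j = 0.
By symmetry each firm produces the same amount; substituting Σ_{j≠i} q_j = 3q_i yields q_i = 214/15.

14.27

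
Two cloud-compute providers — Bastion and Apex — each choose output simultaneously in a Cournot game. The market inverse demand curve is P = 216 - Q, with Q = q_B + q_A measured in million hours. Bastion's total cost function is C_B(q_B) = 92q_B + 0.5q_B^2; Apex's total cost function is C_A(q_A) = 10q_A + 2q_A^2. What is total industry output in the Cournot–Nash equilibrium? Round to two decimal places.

60.71

Bastion's profit: π_B = (216 - Q)q_B - (92q_B + (1/2)q_B²). Setting ∂π_B/∂q_B = 0: 124 - 3q_B - (q_A) = 0.
Apex's first-order condition: 206 - 6q_A - (q_B) = 0.
So q_B = (124 - q_A)/3 and q_A = (206 - q_B)/6.
Substituting one into the other gives q_B = 538/17 and q_A = 494/17.
Total output Q = 538/17 + 494/17 = 1032/17.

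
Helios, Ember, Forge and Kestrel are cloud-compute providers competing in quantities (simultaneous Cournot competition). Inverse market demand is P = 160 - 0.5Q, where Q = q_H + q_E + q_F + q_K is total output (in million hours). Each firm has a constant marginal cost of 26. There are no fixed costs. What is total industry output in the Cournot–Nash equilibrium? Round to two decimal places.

Each firm earns π_i = (160 - 0.5Q)q_i - 26q_i.
Setting ∂π_i/∂q_i = 0 with rivals' quantities fixed: 134 - q_i - (1/2)·Σ_{j≠i} q_j = 0.
With identical firms every q_j equals q_i, so Σ_{j≠i} q_j = 3q_i and 134 = (5/2)q_i, giving q_i = 268/5.
Total output Q = 268/5 + 268/5 + 268/5 + 268/5 = 1072/5.

214.40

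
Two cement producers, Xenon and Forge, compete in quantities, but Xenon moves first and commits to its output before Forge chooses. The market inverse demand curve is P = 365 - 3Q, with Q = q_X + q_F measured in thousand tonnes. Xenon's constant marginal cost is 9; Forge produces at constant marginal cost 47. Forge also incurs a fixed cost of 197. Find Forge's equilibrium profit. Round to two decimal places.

Solve by backward induction. Given q_X, the follower Forge maximises π_F = (365 - 3q_X - 3q_F)q_F - 47q_F.
Setting the follower's marginal profit to zero, 318 - 3q_X - 6q_F = 0, i.e. q_F = (318 - 3q_X)/6.
The leader anticipates this reaction. Substituting into P = 365 - 3Q gives P = 206 - (3/2)q_X, so π_X = (206 - (3/2)q_X)q_X - 9q_X.
The leader's first-order condition 197 - 3q_X = 0 yields q_X = 197/3.
Then q_F = (318 - 3·(197/3))/6 = 121/6.
Price P = 365 - 3·(515/6) = 215/2.
Forge's profit: (215/2 - 47)·(121/6) - 197 = 1023.0833.

1023.08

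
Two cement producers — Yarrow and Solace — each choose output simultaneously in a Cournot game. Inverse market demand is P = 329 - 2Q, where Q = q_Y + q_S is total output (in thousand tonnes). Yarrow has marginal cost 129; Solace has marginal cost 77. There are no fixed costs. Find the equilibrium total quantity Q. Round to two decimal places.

75.33

Yarrow's profit: π_Y = (329 - 2Q)q_Y - (129q_Y). Setting ∂π_Y/∂q_Y = 0: 200 - 4q_Y - 2(q_S) = 0.
Solace's first-order condition: 252 - 4q_S - 2(q_Y) = 0.
Best responses: q_Y = (200 - 2q_S)/4, q_S = (252 - 2q_Y)/4.
Substituting one into the other gives q_Y = 74/3 and q_S = 152/3.
Total output Q = 74/3 + 152/3 = 226/3.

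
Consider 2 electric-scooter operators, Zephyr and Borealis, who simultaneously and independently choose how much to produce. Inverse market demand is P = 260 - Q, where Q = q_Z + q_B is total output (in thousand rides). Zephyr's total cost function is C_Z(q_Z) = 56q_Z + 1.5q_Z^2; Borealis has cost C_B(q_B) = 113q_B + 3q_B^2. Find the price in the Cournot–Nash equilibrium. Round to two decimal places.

Zephyr's profit: π_Z = (260 - Q)q_Z - (56q_Z + (3/2)q_Z²). Setting ∂π_Z/∂q_Z = 0: 204 - 5q_Z - (q_B) = 0.
Borealis's profit: π_B = (260 - Q)q_B - (113q_B + 3q_B²). Setting ∂π_B/∂q_B = 0: 147 - 8q_B - (q_Z) = 0.
Best responses: q_Z = (204 - q_B)/5, q_B = (147 - q_Z)/8.
Solving the pair: q_Z = 495/13, q_B = 177/13.
Total output Q = 672/13, so price P = 260 - 672/13 = 208.3077.

208.31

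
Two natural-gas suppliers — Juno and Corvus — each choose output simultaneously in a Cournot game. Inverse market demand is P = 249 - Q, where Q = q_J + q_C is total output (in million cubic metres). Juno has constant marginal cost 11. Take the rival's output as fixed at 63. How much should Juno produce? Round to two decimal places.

87.50

With the rival's output fixed at 63, Juno's profit is π_J = (249 - 63 - q_J)q_J - (11q_J) = (186 - q_J)q_J - (11q_J).
∂π_J/∂q_J = 175 - 2q_J = 0, so q_J = 175/2.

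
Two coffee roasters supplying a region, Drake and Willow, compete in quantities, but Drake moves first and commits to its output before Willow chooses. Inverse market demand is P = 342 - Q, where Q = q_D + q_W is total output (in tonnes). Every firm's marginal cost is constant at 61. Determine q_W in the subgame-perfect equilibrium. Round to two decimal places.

Solve by backward induction. Given q_D, the follower Willow maximises π_W = (342 - q_D - q_W)q_W - 61q_W.
Setting the follower's marginal profit to zero, 281 - q_D - 2q_W = 0, i.e. q_W = (281 - q_D)/2.
The leader anticipates this reaction. Substituting into P = 342 - Q gives P = 403/2 - (1/2)q_D, so π_D = (403/2 - (1/2)q_D)q_D - 61q_D.
Leader FOC: 281/2 - q_D = 0, so q_D = 281/2.
Then q_W = (281 - 281/2)/2 = 281/4.

70.25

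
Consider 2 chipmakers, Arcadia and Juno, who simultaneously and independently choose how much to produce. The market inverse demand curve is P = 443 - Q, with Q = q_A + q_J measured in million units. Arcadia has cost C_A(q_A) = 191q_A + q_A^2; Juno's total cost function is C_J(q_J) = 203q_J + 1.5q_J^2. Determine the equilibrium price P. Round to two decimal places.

352.05

Arcadia's profit: π_A = (443 - Q)q_A - (191q_A + q_A²). Setting ∂π_A/∂q_A = 0: 252 - 4q_A - (q_J) = 0.
Juno's first-order condition: 240 - 5q_J - (q_A) = 0.
So q_A = (252 - q_J)/4 and q_J = (240 - q_A)/5.
Substituting one into the other gives q_A = 1020/19 and q_J = 708/19.
Total output Q = 1728/19, so price P = 443 - 1728/19 = 352.0526.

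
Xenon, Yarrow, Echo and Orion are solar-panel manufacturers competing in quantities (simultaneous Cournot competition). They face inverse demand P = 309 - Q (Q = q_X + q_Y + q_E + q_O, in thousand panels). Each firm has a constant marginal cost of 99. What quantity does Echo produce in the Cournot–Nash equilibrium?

42

Each firm earns π_i = (309 - Q)q_i - 99q_i.
Setting ∂π_i/∂q_i = 0 with rivals' quantities fixed: 210 - 2q_i - Σ_{j≠i} q_j = 0.
By symmetry each firm produces the same amount; substituting Σ_{j≠i} q_j = 3q_i yields q_i = 210/5 = 42.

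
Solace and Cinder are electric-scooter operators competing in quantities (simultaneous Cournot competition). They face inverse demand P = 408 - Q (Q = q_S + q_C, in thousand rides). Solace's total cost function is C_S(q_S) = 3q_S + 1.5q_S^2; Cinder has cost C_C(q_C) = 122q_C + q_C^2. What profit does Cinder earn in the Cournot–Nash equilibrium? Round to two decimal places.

Solace's profit: π_S = (408 - Q)q_S - (3q_S + (3/2)q_S²). Setting ∂π_S/∂q_S = 0: 405 - 5q_S - (q_C) = 0.
Cinder's first-order condition: 286 - 4q_C - (q_S) = 0.
Best responses: q_S = (405 - q_C)/5, q_C = (286 - q_S)/4.
Substituting one into the other gives q_S = 1334/19 and q_C = 1025/19.
Price P = 408 - 124.1579 = 283.8421.
Cinder's profit: 283.8421·(1025/19) - 122·(1025/19) - (1025/19)² = 5820.6371.

5820.64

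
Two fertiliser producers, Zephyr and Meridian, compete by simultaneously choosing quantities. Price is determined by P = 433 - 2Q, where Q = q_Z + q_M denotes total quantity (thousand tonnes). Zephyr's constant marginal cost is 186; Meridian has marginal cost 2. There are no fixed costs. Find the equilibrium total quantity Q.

113

Zephyr's profit: π_Z = (433 - 2Q)q_Z - (186q_Z). Setting ∂π_Z/∂q_Z = 0: 247 - 4q_Z - 2(q_M) = 0.
Meridian's profit: π_M = (433 - 2Q)q_M - (2q_M). Setting ∂π_M/∂q_M = 0: 431 - 4q_M - 2(q_Z) = 0.
Rearranging gives the reaction functions q_Z = (247 - 2q_M)/4 and q_M = (431 - 2q_Z)/4.
Solving the pair: q_Z = 21/2, q_M = 205/2.
Total output Q = 21/2 + 205/2 = 113.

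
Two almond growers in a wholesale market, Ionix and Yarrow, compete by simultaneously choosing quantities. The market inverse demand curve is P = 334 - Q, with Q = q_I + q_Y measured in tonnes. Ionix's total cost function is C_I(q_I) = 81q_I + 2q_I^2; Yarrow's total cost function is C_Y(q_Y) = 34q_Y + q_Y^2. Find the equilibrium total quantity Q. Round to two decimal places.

Ionix's profit: π_I = (334 - Q)q_I - (81q_I + 2q_I²). Setting ∂π_I/∂q_I = 0: 253 - 6q_I - (q_Y) = 0.
Yarrow's first-order condition: 300 - 4q_Y - (q_I) = 0.
Rearranging gives the reaction functions q_I = (253 - q_Y)/6 and q_Y = (300 - q_I)/4.
Substituting one into the other gives q_I = 712/23 and q_Y = 1547/23.
Total output Q = 712/23 + 1547/23 = 98.2174.

98.22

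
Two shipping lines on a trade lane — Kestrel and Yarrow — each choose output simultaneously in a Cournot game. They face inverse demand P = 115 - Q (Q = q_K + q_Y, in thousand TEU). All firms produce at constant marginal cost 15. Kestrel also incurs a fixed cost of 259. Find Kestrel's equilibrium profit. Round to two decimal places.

Each firm earns π_i = (115 - Q)q_i - 15q_i.
First-order condition (treating rivals' output as given): 100 - 2q_i - q_j = 0.
By symmetry each firm produces the same amount; substituting q_j = q_i yields q_i = 100/3.
Price P = 115 - 200/3 = 145/3.
Kestrel's profit: (145/3 - 15)·(100/3) - 259 = 852.1111.

852.11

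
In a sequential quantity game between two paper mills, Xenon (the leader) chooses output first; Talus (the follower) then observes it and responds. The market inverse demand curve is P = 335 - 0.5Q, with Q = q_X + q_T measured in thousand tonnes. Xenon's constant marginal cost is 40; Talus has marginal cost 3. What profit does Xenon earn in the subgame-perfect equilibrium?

The follower Talus best-responds to any q_X: π_T = (335 - 0.5Q)q_T - 3q_T.
Follower FOC: 332 - (1/2)q_X - q_T = 0, so q_T(q_X) = (332 - (1/2)q_X).
The leader anticipates this reaction. Substituting into P = 335 - 0.5Q gives P = 169 - (1/4)q_X, so π_X = (169 - (1/4)q_X)q_X - 40q_X.
Maximising: ∂π_X/∂q_X = 129 - (1/2)q_X = 0, giving q_X = 258.
Then q_T = (332 - (1/2)·258) = 203.
Price P = 335 - (1/2)·461 = 209/2.
Xenon's profit: (209/2 - 40)·258 = 16641.

16641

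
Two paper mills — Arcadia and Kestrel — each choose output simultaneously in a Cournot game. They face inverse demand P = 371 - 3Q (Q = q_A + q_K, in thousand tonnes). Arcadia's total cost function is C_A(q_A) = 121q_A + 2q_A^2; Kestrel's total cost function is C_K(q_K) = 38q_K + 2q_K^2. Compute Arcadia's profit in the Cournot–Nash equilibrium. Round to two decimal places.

1360.34

Arcadia's profit: π_A = (371 - 3Q)q_A - (121q_A + 2q_A²). Setting ∂π_A/∂q_A = 0: 250 - 10q_A - 3(q_K) = 0.
Kestrel's profit: π_K = (371 - 3Q)q_K - (38q_K + 2q_K²). Setting ∂π_K/∂q_K = 0: 333 - 10q_K - 3(q_A) = 0.
Rearranging gives the reaction functions q_A = (250 - 3q_K)/10 and q_K = (333 - 3q_A)/10.
Solving the pair: q_A = 1501/91, q_K = 28.3516.
Price P = 371 - 3·(583/13) = 236.4615.
Arcadia's profit: 236.4615·(1501/91) - 121·(1501/91) - 2(1501/91)² = 1360.3436.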